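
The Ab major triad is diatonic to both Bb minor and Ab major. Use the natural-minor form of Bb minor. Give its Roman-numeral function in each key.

The scale of Bb minor (natural minor) is Bb C Db Eb F Gb Ab; Ab is degree 7, and the triad built there (Ab-C-Eb) is major, so it is VII.
The scale of Ab major is Ab Bb C Db Eb F G; Ab is degree 1, and the triad built there (Ab-C-Eb) is major, so it is I.

VII in Bb minor; I in Ab major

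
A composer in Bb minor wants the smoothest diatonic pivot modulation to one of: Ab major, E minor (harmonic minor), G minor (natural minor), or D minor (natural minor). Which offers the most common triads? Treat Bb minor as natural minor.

Ab major

Triads of Bb minor (natural minor): Bb minor (i), C diminished (ii°), Db major (III), Eb minor (iv), F minor (v), Gb major (VI), Ab major (VII).
Ab major shares 4: Bbm, Db, Fm, Ab.
E minor (harmonic minor) shares 0: none.
G minor (natural minor) shares 0: none.
D minor (natural minor) shares 0: none.
The most common triads (4) are shared with Ab major.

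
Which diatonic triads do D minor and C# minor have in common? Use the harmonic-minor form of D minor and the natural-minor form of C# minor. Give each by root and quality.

A

Triads in D minor (harmonic minor): Dm (i), Edim (ii°), Faug (III+), Gm (iv), A (V), Bb (VI), C#dim (vii°).
Triads in C# minor (natural minor): C#m (i), D#dim (ii°), E (III), F#m (iv), G#m (v), A (VI), B (VII).
Shared triads with their functions: A (V in D minor, VI in C# minor).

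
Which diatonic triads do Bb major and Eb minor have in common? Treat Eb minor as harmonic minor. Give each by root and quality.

Bb

Triads in Bb major: Bb major (I), C minor (ii), D minor (iii), Eb major (IV), F major (V), G minor (vi), A diminished (vii°).
Triads in Eb minor (harmonic minor): Eb minor (i), F diminished (ii°), Gb augmented (III+), Ab minor (iv), Bb major (V), Cb major (VI), D diminished (vii°).
Shared triads with their functions: Bb major (I in Bb major, V in Eb minor).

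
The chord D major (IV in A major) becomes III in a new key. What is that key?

B minor

The numeral III denotes a major triad on scale degree 3. With D on degree 3, the tonic of the new key is B.
Degree 3 carries a major triad in natural-minor keys, so the destination is B minor.
Check: the diatonic triads of B minor (natural minor) are Bm (i), C#dim (ii°), D (III), Em (iv), F#m (v), G (VI), A (VII) — D major is indeed III.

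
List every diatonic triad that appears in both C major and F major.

C, Dm, F, Am

Triads in C major: C (I), Dm (ii), Em (iii), F (IV), G (V), Am (vi), Bdim (vii°).
Triads in F major: F (I), Gm (ii), Am (iii), B♭ (IV), C (V), Dm (vi), Edim (vii°).
Shared triads with their functions: C (I in C major, V in F major); Dm (ii in C major, vi in F major); F (IV in C major, I in F major); Am (vi in C major, iii in F major).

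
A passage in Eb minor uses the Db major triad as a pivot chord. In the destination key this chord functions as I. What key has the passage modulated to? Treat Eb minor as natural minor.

Db major

The numeral I denotes a major triad on scale degree 1. With Db on degree 1, the tonic of the new key is Db.
Degree 1 carries a major triad in major keys, so the destination is Db major.
Check: the diatonic triads of Db major are Db (I), Ebm (ii), Fm (iii), Gb (IV), Ab (V), Bbm (vi), Cdim (vii°) — Db major is indeed I.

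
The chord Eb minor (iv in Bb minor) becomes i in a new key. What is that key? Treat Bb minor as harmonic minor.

The numeral i denotes a minor triad on scale degree 1. With Eb on degree 1, the tonic of the new key is Eb.
Degree 1 carries a minor triad in minor keys, so the destination is Eb minor.
Check: the diatonic triads of Eb minor (natural minor) are Ebm (i), Fdim (ii°), Gb (III), Abm (iv), Bbm (v), Cb (VI), Db (VII) — Eb minor is indeed i.

Eb minor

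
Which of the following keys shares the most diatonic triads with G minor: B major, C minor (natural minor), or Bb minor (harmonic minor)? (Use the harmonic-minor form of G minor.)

C minor

Triads of G minor (harmonic minor): G minor (i), A diminished (ii°), Bb augmented (III+), C minor (iv), D major (V), Eb major (VI), F# diminished (vii°).
B major shares 0: none.
C minor (natural minor) shares 3: Gm, Cm, Eb.
Bb minor (harmonic minor) shares 1: Adim.
The most common triads (3) are shared with C minor.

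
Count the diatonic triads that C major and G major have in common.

Diatonic triads of C major: C (I), Dm (ii), Em (iii), F (IV), G (V), Am (vi), Bdim (vii°).
Diatonic triads of G major: G (I), Am (ii), Bm (iii), C (IV), D (V), Em (vi), F♯dim (vii°).
Matching root and quality in both lists: C, Em, G, Am.
That gives 4 common triads.

4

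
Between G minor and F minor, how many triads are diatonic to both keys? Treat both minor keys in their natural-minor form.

2

Diatonic triads of G minor (natural minor): G minor (i), A diminished (ii°), Bb major (III), C minor (iv), D minor (v), Eb major (VI), F major (VII).
Diatonic triads of F minor (natural minor): F minor (i), G diminished (ii°), Ab major (III), Bb minor (iv), C minor (v), Db major (VI), Eb major (VII).
Matching root and quality in both lists: C minor, Eb major.
That gives 2 common triads.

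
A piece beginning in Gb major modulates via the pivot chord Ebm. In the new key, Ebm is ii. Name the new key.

The numeral ii denotes a minor triad on scale degree 2. With Eb on degree 2, the tonic of the new key is Db.
Degree 2 carries a minor triad in major keys, so the destination is Db major.
Check: the diatonic triads of Db major are Db (I), Ebm (ii), Fm (iii), Gb (IV), Ab (V), Bbm (vi), Cdim (vii°) — Ebm is indeed ii.

Db major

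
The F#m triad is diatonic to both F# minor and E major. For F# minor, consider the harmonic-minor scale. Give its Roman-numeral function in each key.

The scale of F# minor (harmonic minor) is F# G# A B C# D E#; F# is degree 1, and the triad built there (F#-A-C#) is minor, so it is i.
The scale of E major is E F# G# A B C# D#; F# is degree 2, and the triad built there (F#-A-C#) is minor, so it is ii.

i in F# minor; ii in E major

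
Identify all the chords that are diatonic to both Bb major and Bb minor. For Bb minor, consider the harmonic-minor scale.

Triads in Bb major: Bb (I), Cm (ii), Dm (iii), Eb (IV), F (V), Gm (vi), Adim (vii°).
Triads in Bb minor (harmonic minor): Bbm (i), Cdim (ii°), Dbaug (III+), Ebm (iv), F (V), Gb (VI), Adim (vii°).
Shared triads with their functions: F (V in Bb major, V in Bb minor); Adim (vii° in Bb major, vii° in Bb minor).

F, Adim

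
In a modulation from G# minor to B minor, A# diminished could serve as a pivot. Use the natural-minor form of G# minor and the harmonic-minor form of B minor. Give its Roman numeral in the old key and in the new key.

The scale of G# minor (natural minor) is G# A# B C# D# E F#; A# is degree 2, and the triad built there (A#-C#-E) is diminished, so it is ii°.
The scale of B minor (harmonic minor) is B C# D E F# G A#; A# is degree 7, and the triad built there (A#-C#-E) is diminished, so it is vii°.

ii° in G# minor; vii° in B minor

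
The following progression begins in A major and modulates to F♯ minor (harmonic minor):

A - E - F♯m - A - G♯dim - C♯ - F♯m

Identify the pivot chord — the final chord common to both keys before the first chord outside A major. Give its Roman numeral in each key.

Chords diatonic to A major: A, Bm, C♯m, D, E, F♯m, G♯dim.
Reading the progression, the first chord not in that set is C♯, so the modulation leaves A major there.
The chord immediately before C♯ is G♯dim, which is diatonic to both keys: vii° in A major and ii° in F♯ minor.

G♯dim — vii° in A major, ii° in F♯ minor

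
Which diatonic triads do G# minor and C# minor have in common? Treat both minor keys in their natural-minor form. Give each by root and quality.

G#m, B, C#m, E

Triads in G# minor (natural minor): G# minor (i), A# diminished (ii°), B major (III), C# minor (iv), D# minor (v), E major (VI), F# major (VII).
Triads in C# minor (natural minor): C# minor (i), D# diminished (ii°), E major (III), F# minor (iv), G# minor (v), A major (VI), B major (VII).
Shared triads with their functions: G# minor (i in G# minor, v in C# minor); B major (III in G# minor, VII in C# minor); C# minor (iv in G# minor, i in C# minor); E major (VI in G# minor, III in C# minor).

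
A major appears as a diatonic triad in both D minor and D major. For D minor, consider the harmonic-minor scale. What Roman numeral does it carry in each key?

V in D minor; V in D major

The scale of D minor (harmonic minor) is D E F G A B♭ C♯; A is degree 5, and the triad built there (A-C♯-E) is major, so it is V.
The scale of D major is D E F♯ G A B C♯; A is degree 5, and the triad built there (A-C♯-E) is major, so it is V.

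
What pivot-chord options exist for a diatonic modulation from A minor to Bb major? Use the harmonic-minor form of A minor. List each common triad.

Triads in A minor (harmonic minor): Am (i), Bdim (ii°), Caug (III+), Dm (iv), E (V), F (VI), G#dim (vii°).
Triads in Bb major: Bb (I), Cm (ii), Dm (iii), Eb (IV), F (V), Gm (vi), Adim (vii°).
Shared triads with their functions: Dm (iv in A minor, iii in Bb major); F (VI in A minor, V in Bb major).

Dm, F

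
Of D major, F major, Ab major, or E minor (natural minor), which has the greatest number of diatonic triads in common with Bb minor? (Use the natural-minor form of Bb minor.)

Ab major

Triads of Bb minor (natural minor): Bb minor (i), C diminished (ii°), Db major (III), Eb minor (iv), F minor (v), Gb major (VI), Ab major (VII).
D major shares 0: none.
F major shares 0: none.
Ab major shares 4: Bbm, Db, Fm, Ab.
E minor (natural minor) shares 0: none.
The most common triads (4) are shared with Ab major.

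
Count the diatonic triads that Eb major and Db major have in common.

Diatonic triads of Eb major: Eb (I), Fm (ii), Gm (iii), Ab (IV), Bb (V), Cm (vi), Ddim (vii°).
Diatonic triads of Db major: Db (I), Ebm (ii), Fm (iii), Gb (IV), Ab (V), Bbm (vi), Cdim (vii°).
Matching root and quality in both lists: Fm, Ab.
That gives 2 common triads.

2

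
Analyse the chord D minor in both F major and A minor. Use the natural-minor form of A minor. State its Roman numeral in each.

The scale of F major is F G A Bb C D E; D is degree 6, and the triad built there (D-F-A) is minor, so it is vi.
The scale of A minor (natural minor) is A B C D E F G; D is degree 4, and the triad built there (D-F-A) is minor, so it is iv.

vi in F major; iv in A minor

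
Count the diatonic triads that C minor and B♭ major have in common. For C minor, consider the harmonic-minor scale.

1

Diatonic triads of C minor (harmonic minor): Cm (i), Ddim (ii°), E♭aug (III+), Fm (iv), G (V), A♭ (VI), Bdim (vii°).
Diatonic triads of B♭ major: B♭ (I), Cm (ii), Dm (iii), E♭ (IV), F (V), Gm (vi), Adim (vii°).
Matching root and quality in both lists: Cm.
That gives 1 common triad.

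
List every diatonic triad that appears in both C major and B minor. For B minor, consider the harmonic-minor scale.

Triads in C major: C (I), Dm (ii), Em (iii), F (IV), G (V), Am (vi), Bdim (vii°).
Triads in B minor (harmonic minor): Bm (i), C#dim (ii°), Daug (III+), Em (iv), F# (V), G (VI), A#dim (vii°).
Shared triads with their functions: Em (iii in C major, iv in B minor); G (V in C major, VI in B minor).

Em, G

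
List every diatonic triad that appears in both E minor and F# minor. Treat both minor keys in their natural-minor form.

Bm, D

Triads in E minor (natural minor): Em (i), F#dim (ii°), G (III), Am (iv), Bm (v), C (VI), D (VII).
Triads in F# minor (natural minor): F#m (i), G#dim (ii°), A (III), Bm (iv), C#m (v), D (VI), E (VII).
Shared triads with their functions: Bm (v in E minor, iv in F# minor); D (VII in E minor, VI in F# minor).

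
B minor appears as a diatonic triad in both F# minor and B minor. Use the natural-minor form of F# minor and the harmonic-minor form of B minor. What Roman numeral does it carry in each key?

The scale of F# minor (natural minor) is F# G# A B C# D E; B is degree 4, and the triad built there (B-D-F#) is minor, so it is iv.
The scale of B minor (harmonic minor) is B C# D E F# G A#; B is degree 1, and the triad built there (B-D-F#) is minor, so it is i.

iv in F# minor; i in B minor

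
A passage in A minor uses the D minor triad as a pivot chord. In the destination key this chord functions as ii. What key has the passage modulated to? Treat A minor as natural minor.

C major

The numeral ii denotes a minor triad on scale degree 2. With D on degree 2, the tonic of the new key is C.
Degree 2 carries a minor triad in major keys, so the destination is C major.
Check: the diatonic triads of C major are C (I), Dm (ii), Em (iii), F (IV), G (V), Am (vi), Bdim (vii°) — D minor is indeed ii.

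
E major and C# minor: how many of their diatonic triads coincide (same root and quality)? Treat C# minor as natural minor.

7

Diatonic triads of E major: E (I), F#m (ii), G#m (iii), A (IV), B (V), C#m (vi), D#dim (vii°).
Diatonic triads of C# minor (natural minor): C#m (i), D#dim (ii°), E (III), F#m (iv), G#m (v), A (VI), B (VII).
Matching root and quality in both lists: E, F#m, G#m, A, B, C#m, D#dim.
That gives 7 common triads.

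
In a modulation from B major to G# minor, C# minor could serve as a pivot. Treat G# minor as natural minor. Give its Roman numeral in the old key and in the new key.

The scale of B major is B C# D# E F# G# A#; C# is degree 2, and the triad built there (C#-E-G#) is minor, so it is ii.
The scale of G# minor (natural minor) is G# A# B C# D# E F#; C# is degree 4, and the triad built there (C#-E-G#) is minor, so it is iv.

ii in B major; iv in G# minor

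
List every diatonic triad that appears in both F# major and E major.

G#m, B

Triads in F# major: F# major (I), G# minor (ii), A# minor (iii), B major (IV), C# major (V), D# minor (vi), E# diminished (vii°).
Triads in E major: E major (I), F# minor (ii), G# minor (iii), A major (IV), B major (V), C# minor (vi), D# diminished (vii°).
Shared triads with their functions: G# minor (ii in F# major, iii in E major); B major (IV in F# major, V in E major).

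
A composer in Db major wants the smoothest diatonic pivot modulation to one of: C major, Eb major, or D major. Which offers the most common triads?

Eb major

Triads of Db major: Db major (I), Eb minor (ii), F minor (iii), Gb major (IV), Ab major (V), Bb minor (vi), C diminished (vii°).
C major shares 0: none.
Eb major shares 2: Fm, Ab.
D major shares 0: none.
The most common triads (2) are shared with Eb major.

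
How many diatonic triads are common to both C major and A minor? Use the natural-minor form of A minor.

Diatonic triads of C major: C (I), Dm (ii), Em (iii), F (IV), G (V), Am (vi), Bdim (vii°).
Diatonic triads of A minor (natural minor): Am (i), Bdim (ii°), C (III), Dm (iv), Em (v), F (VI), G (VII).
Matching root and quality in both lists: C, Dm, Em, F, G, Am, Bdim.
That gives 7 common triads.

7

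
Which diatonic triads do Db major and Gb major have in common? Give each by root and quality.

Triads in Db major: Db (I), Ebm (ii), Fm (iii), Gb (IV), Ab (V), Bbm (vi), Cdim (vii°).
Triads in Gb major: Gb (I), Abm (ii), Bbm (iii), Cb (IV), Db (V), Ebm (vi), Fdim (vii°).
Shared triads with their functions: Db (I in Db major, V in Gb major); Ebm (ii in Db major, vi in Gb major); Gb (IV in Db major, I in Gb major); Bbm (vi in Db major, iii in Gb major).

Db, Ebm, Gb, Bbm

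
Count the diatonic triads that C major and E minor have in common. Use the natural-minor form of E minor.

Diatonic triads of C major: C major (I), D minor (ii), E minor (iii), F major (IV), G major (V), A minor (vi), B diminished (vii°).
Diatonic triads of E minor (natural minor): E minor (i), F# diminished (ii°), G major (III), A minor (iv), B minor (v), C major (VI), D major (VII).
Matching root and quality in both lists: C major, E minor, G major, A minor.
That gives 4 common triads.

4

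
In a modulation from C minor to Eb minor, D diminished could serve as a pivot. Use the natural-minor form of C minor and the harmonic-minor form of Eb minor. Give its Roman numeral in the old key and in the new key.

The scale of C minor (natural minor) is C D Eb F G Ab Bb; D is degree 2, and the triad built there (D-F-Ab) is diminished, so it is ii°.
The scale of Eb minor (harmonic minor) is Eb F Gb Ab Bb Cb D; D is degree 7, and the triad built there (D-F-Ab) is diminished, so it is vii°.

ii° in C minor; vii° in Eb minor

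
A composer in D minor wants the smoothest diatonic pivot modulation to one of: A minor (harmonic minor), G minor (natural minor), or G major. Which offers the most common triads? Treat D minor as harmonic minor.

G minor

Triads of D minor (harmonic minor): Dm (i), Edim (ii°), Faug (III+), Gm (iv), A (V), Bb (VI), C#dim (vii°).
A minor (harmonic minor) shares 1: Dm.
G minor (natural minor) shares 3: Dm, Gm, Bb.
G major shares 0: none.
The most common triads (3) are shared with G minor.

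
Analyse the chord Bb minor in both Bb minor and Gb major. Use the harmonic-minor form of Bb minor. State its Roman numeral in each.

i in Bb minor; iii in Gb major

The scale of Bb minor (harmonic minor) is Bb C Db Eb F Gb A; Bb is degree 1, and the triad built there (Bb-Db-F) is minor, so it is i.
The scale of Gb major is Gb Ab Bb Cb Db Eb F; Bb is degree 3, and the triad built there (Bb-Db-F) is minor, so it is iii.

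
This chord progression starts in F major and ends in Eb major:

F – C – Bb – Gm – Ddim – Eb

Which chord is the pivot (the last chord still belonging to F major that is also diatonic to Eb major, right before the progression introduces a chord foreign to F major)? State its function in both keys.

Chords diatonic to F major: F, Gm, Am, Bb, C, Dm, Edim.
Reading the progression, the first chord not in that set is Ddim, so the modulation leaves F major there.
The chord immediately before Ddim is Gm, which is diatonic to both keys: ii in F major and iii in Eb major.

Gm — ii in F major, iii in Eb major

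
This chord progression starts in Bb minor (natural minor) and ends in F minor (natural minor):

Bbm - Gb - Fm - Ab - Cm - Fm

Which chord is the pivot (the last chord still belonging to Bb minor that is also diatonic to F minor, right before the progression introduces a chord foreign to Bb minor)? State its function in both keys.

Chords diatonic to Bb minor: Bbm, Cdim, Db, Ebm, Fm, Gb, Ab.
Reading the progression, the first chord not in that set is Cm, so the modulation leaves Bb minor there.
The chord immediately before Cm is Ab, which is diatonic to both keys: VII in Bb minor and III in F minor.

Ab — VII in Bb minor, III in F minor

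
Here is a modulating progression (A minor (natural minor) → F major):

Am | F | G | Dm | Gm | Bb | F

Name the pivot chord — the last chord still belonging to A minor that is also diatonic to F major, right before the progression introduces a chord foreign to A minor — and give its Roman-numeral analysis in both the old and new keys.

Chords diatonic to A minor: Am, Bdim, C, Dm, Em, F, G.
Reading the progression, the first chord not in that set is Gm, so the modulation leaves A minor there.
The chord immediately before Gm is Dm, which is diatonic to both keys: iv in A minor and vi in F major.

Dm — iv in A minor, vi in F major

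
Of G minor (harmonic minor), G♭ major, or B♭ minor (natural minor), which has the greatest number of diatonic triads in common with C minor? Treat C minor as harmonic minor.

B♭ minor

Triads of C minor (harmonic minor): Cm (i), Ddim (ii°), E♭aug (III+), Fm (iv), G (V), A♭ (VI), Bdim (vii°).
G minor (harmonic minor) shares 1: Cm.
G♭ major shares 0: none.
B♭ minor (natural minor) shares 2: Fm, A♭.
The most common triads (2) are shared with B♭ minor.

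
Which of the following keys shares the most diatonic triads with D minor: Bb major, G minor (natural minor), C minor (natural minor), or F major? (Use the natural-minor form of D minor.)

F major

Triads of D minor (natural minor): D minor (i), E diminished (ii°), F major (III), G minor (iv), A minor (v), Bb major (VI), C major (VII).
Bb major shares 4: Dm, F, Gm, Bb.
G minor (natural minor) shares 4: Dm, F, Gm, Bb.
C minor (natural minor) shares 2: Gm, Bb.
F major shares 7: Dm, Edim, F, Gm, Am, Bb, C.
The most common triads (7) are shared with F major.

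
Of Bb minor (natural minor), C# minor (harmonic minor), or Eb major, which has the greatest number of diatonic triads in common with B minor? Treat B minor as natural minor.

Triads of B minor (natural minor): Bm (i), C#dim (ii°), D (III), Em (iv), F#m (v), G (VI), A (VII).
Bb minor (natural minor) shares 0: none.
C# minor (harmonic minor) shares 2: F#m, A.
Eb major shares 0: none.
The most common triads (2) are shared with C# minor.

C# minor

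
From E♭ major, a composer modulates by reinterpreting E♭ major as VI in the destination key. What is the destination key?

G minor

The numeral VI denotes a major triad on scale degree 6. With E♭ on degree 6, the tonic of the new key is G.
Degree 6 carries a major triad in minor keys, so the destination is G minor.
Check: the diatonic triads of G minor (natural minor) are Gm (i), Adim (ii°), B♭ (III), Cm (iv), Dm (v), E♭ (VI), F (VII) — E♭ major is indeed VI.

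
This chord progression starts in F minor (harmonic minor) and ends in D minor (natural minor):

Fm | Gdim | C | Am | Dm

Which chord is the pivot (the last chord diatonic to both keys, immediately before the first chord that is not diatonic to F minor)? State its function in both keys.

C — V in F minor, VII in D minor

Chords diatonic to F minor: Fm, Gdim, Abaug, Bbm, C, Db, Edim.
Reading the progression, the first chord not in that set is Am, so the modulation leaves F minor there.
The chord immediately before Am is C, which is diatonic to both keys: V in F minor and VII in D minor.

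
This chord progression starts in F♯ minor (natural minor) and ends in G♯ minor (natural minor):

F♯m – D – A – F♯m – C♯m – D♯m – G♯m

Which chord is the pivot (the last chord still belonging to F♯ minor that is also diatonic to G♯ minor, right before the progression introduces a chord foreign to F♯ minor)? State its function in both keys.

C♯m — v in F♯ minor, iv in G♯ minor

Chords diatonic to F♯ minor: F♯m, G♯dim, A, Bm, C♯m, D, E.
Reading the progression, the first chord not in that set is D♯m, so the modulation leaves F♯ minor there.
The chord immediately before D♯m is C♯m, which is diatonic to both keys: v in F♯ minor and iv in G♯ minor.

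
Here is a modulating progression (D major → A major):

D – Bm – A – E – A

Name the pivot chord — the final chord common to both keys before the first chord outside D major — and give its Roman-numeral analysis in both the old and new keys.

A — V in D major, I in A major

Chords diatonic to D major: D, Em, F♯m, G, A, Bm, C♯dim.
Reading the progression, the first chord not in that set is E, so the modulation leaves D major there.
The chord immediately before E is A, which is diatonic to both keys: V in D major and I in A major.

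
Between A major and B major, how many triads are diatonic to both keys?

Diatonic triads of A major: A (I), Bm (ii), C♯m (iii), D (IV), E (V), F♯m (vi), G♯dim (vii°).
Diatonic triads of B major: B (I), C♯m (ii), D♯m (iii), E (IV), F♯ (V), G♯m (vi), A♯dim (vii°).
Matching root and quality in both lists: C♯m, E.
That gives 2 common triads.

2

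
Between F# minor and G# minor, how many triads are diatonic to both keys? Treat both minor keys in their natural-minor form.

Diatonic triads of F# minor (natural minor): F#m (i), G#dim (ii°), A (III), Bm (iv), C#m (v), D (VI), E (VII).
Diatonic triads of G# minor (natural minor): G#m (i), A#dim (ii°), B (III), C#m (iv), D#m (v), E (VI), F# (VII).
Matching root and quality in both lists: C#m, E.
That gives 2 common triads.

2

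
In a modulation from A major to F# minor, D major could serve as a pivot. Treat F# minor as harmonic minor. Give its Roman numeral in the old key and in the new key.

IV in A major; VI in F# minor

The scale of A major is A B C# D E F# G#; D is degree 4, and the triad built there (D-F#-A) is major, so it is IV.
The scale of F# minor (harmonic minor) is F# G# A B C# D E#; D is degree 6, and the triad built there (D-F#-A) is major, so it is VI.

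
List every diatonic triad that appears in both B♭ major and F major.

B♭, Dm, F, Gm

Triads in B♭ major: B♭ (I), Cm (ii), Dm (iii), E♭ (IV), F (V), Gm (vi), Adim (vii°).
Triads in F major: F (I), Gm (ii), Am (iii), B♭ (IV), C (V), Dm (vi), Edim (vii°).
Shared triads with their functions: B♭ (I in B♭ major, IV in F major); Dm (iii in B♭ major, vi in F major); F (V in B♭ major, I in F major); Gm (vi in B♭ major, ii in F major).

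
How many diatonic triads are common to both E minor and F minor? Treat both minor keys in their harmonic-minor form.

Diatonic triads of E minor (harmonic minor): E minor (i), F# diminished (ii°), G augmented (III+), A minor (iv), B major (V), C major (VI), D# diminished (vii°).
Diatonic triads of F minor (harmonic minor): F minor (i), G diminished (ii°), Ab augmented (III+), Bb minor (iv), C major (V), Db major (VI), E diminished (vii°).
Matching root and quality in both lists: C major.
That gives 1 common triad.

1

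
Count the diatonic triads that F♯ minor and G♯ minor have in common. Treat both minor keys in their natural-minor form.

Diatonic triads of F♯ minor (natural minor): F♯ minor (i), G♯ diminished (ii°), A major (III), B minor (iv), C♯ minor (v), D major (VI), E major (VII).
Diatonic triads of G♯ minor (natural minor): G♯ minor (i), A♯ diminished (ii°), B major (III), C♯ minor (iv), D♯ minor (v), E major (VI), F♯ major (VII).
Matching root and quality in both lists: C♯ minor, E major.
That gives 2 common triads.

2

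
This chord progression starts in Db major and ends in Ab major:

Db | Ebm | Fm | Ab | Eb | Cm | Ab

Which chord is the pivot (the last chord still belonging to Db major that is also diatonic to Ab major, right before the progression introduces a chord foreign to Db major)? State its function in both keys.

Ab — V in Db major, I in Ab major

Chords diatonic to Db major: Db, Ebm, Fm, Gb, Ab, Bbm, Cdim.
Reading the progression, the first chord not in that set is Eb, so the modulation leaves Db major there.
The chord immediately before Eb is Ab, which is diatonic to both keys: V in Db major and I in Ab major.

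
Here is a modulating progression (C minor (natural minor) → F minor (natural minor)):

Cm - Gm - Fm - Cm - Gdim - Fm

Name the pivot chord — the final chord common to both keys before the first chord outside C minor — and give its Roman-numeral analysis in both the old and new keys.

Cm — i in C minor, v in F minor

Chords diatonic to C minor: Cm, Ddim, Eb, Fm, Gm, Ab, Bb.
Reading the progression, the first chord not in that set is Gdim, so the modulation leaves C minor there.
The chord immediately before Gdim is Cm, which is diatonic to both keys: i in C minor and v in F minor.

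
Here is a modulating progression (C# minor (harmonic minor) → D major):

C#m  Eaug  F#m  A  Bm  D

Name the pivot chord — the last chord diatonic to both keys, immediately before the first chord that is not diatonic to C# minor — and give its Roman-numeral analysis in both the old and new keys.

A — VI in C# minor, V in D major

Chords diatonic to C# minor: C#m, D#dim, Eaug, F#m, G#, A, B#dim.
Reading the progression, the first chord not in that set is Bm, so the modulation leaves C# minor there.
The chord immediately before Bm is A, which is diatonic to both keys: VI in C# minor and V in D major.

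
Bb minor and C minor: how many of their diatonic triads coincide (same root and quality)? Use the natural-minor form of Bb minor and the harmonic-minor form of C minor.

Diatonic triads of Bb minor (natural minor): Bbm (i), Cdim (ii°), Db (III), Ebm (iv), Fm (v), Gb (VI), Ab (VII).
Diatonic triads of C minor (harmonic minor): Cm (i), Ddim (ii°), Ebaug (III+), Fm (iv), G (V), Ab (VI), Bdim (vii°).
Matching root and quality in both lists: Fm, Ab.
That gives 2 common triads.

2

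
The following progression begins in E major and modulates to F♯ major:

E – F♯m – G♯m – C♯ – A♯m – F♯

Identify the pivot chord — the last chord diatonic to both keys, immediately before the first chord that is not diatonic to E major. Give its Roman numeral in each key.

G♯m — iii in E major, ii in F♯ major

Chords diatonic to E major: E, F♯m, G♯m, A, B, C♯m, D♯dim.
Reading the progression, the first chord not in that set is C♯, so the modulation leaves E major there.
The chord immediately before C♯ is G♯m, which is diatonic to both keys: iii in E major and ii in F♯ major.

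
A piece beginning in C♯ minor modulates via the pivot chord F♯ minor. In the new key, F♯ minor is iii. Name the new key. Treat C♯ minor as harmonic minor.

D major

The numeral iii denotes a minor triad on scale degree 3. With F♯ on degree 3, the tonic of the new key is D.
Degree 3 carries a minor triad in major keys, so the destination is D major.
Check: the diatonic triads of D major are D (I), Em (ii), F♯m (iii), G (IV), A (V), Bm (vi), C♯dim (vii°) — F♯ minor is indeed iii.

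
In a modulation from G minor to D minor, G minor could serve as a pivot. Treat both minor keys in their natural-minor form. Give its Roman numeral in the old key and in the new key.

i in G minor; iv in D minor

The scale of G minor (natural minor) is G A Bb C D Eb F; G is degree 1, and the triad built there (G-Bb-D) is minor, so it is i.
The scale of D minor (natural minor) is D E F G A Bb C; G is degree 4, and the triad built there (G-Bb-D) is minor, so it is iv.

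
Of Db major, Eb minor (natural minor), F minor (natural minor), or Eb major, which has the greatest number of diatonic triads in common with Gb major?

Triads of Gb major: Gb (I), Abm (ii), Bbm (iii), Cb (IV), Db (V), Ebm (vi), Fdim (vii°).
Db major shares 4: Gb, Bbm, Db, Ebm.
Eb minor (natural minor) shares 7: Gb, Abm, Bbm, Cb, Db, Ebm, Fdim.
F minor (natural minor) shares 2: Bbm, Db.
Eb major shares 0: none.
The most common triads (7) are shared with Eb minor.

Eb minor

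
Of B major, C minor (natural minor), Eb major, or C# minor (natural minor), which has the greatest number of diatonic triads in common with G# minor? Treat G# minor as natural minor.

B major

Triads of G# minor (natural minor): G#m (i), A#dim (ii°), B (III), C#m (iv), D#m (v), E (VI), F# (VII).
B major shares 7: G#m, A#dim, B, C#m, D#m, E, F#.
C minor (natural minor) shares 0: none.
Eb major shares 0: none.
C# minor (natural minor) shares 4: G#m, B, C#m, E.
The most common triads (7) are shared with B major.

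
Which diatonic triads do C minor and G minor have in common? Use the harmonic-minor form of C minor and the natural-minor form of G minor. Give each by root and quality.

Cm

Triads in C minor (harmonic minor): Cm (i), Ddim (ii°), E♭aug (III+), Fm (iv), G (V), A♭ (VI), Bdim (vii°).
Triads in G minor (natural minor): Gm (i), Adim (ii°), B♭ (III), Cm (iv), Dm (v), E♭ (VI), F (VII).
Shared triads with their functions: Cm (i in C minor, iv in G minor).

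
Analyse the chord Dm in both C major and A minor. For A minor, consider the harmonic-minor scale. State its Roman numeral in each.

ii in C major; iv in A minor

The scale of C major is C D E F G A B; D is degree 2, and the triad built there (D-F-A) is minor, so it is ii.
The scale of A minor (harmonic minor) is A B C D E F G#; D is degree 4, and the triad built there (D-F-A) is minor, so it is iv.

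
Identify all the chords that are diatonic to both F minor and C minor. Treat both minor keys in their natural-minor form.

Fm, Ab, Cm, Eb

Triads in F minor (natural minor): F minor (i), G diminished (ii°), Ab major (III), Bb minor (iv), C minor (v), Db major (VI), Eb major (VII).
Triads in C minor (natural minor): C minor (i), D diminished (ii°), Eb major (III), F minor (iv), G minor (v), Ab major (VI), Bb major (VII).
Shared triads with their functions: F minor (i in F minor, iv in C minor); Ab major (III in F minor, VI in C minor); C minor (v in F minor, i in C minor); Eb major (VII in F minor, III in C minor).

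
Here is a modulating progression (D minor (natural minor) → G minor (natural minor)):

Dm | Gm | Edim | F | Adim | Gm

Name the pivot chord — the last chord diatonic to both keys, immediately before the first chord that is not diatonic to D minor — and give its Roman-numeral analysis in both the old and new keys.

F — III in D minor, VII in G minor

Chords diatonic to D minor: Dm, Edim, F, Gm, Am, Bb, C.
Reading the progression, the first chord not in that set is Adim, so the modulation leaves D minor there.
The chord immediately before Adim is F, which is diatonic to both keys: III in D minor and VII in G minor.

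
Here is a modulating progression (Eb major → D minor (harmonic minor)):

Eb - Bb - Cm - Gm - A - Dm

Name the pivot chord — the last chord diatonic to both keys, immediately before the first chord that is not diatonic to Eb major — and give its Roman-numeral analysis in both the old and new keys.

Chords diatonic to Eb major: Eb, Fm, Gm, Ab, Bb, Cm, Ddim.
Reading the progression, the first chord not in that set is A, so the modulation leaves Eb major there.
The chord immediately before A is Gm, which is diatonic to both keys: iii in Eb major and iv in D minor.

Gm — iii in Eb major, iv in D minor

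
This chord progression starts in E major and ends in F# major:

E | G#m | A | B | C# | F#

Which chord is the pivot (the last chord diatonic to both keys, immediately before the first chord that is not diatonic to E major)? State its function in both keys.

Chords diatonic to E major: E, F#m, G#m, A, B, C#m, D#dim.
Reading the progression, the first chord not in that set is C#, so the modulation leaves E major there.
The chord immediately before C# is B, which is diatonic to both keys: V in E major and IV in F# major.

B — V in E major, IV in F# major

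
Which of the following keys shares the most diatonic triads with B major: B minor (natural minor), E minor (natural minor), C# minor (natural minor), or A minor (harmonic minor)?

C# minor

Triads of B major: B major (I), C# minor (ii), D# minor (iii), E major (IV), F# major (V), G# minor (vi), A# diminished (vii°).
B minor (natural minor) shares 0: none.
E minor (natural minor) shares 0: none.
C# minor (natural minor) shares 4: B, C#m, E, G#m.
A minor (harmonic minor) shares 1: E.
The most common triads (4) are shared with C# minor.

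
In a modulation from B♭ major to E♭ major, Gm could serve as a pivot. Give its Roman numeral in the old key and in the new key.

The scale of B♭ major is B♭ C D E♭ F G A; G is degree 6, and the triad built there (G-B♭-D) is minor, so it is vi.
The scale of E♭ major is E♭ F G A♭ B♭ C D; G is degree 3, and the triad built there (G-B♭-D) is minor, so it is iii.

vi in B♭ major; iii in E♭ major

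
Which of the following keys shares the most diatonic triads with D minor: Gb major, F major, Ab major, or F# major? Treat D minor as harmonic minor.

F major

Triads of D minor (harmonic minor): D minor (i), E diminished (ii°), F augmented (III+), G minor (iv), A major (V), Bb major (VI), C# diminished (vii°).
Gb major shares 0: none.
F major shares 4: Dm, Edim, Gm, Bb.
Ab major shares 0: none.
F# major shares 0: none.
The most common triads (4) are shared with F major.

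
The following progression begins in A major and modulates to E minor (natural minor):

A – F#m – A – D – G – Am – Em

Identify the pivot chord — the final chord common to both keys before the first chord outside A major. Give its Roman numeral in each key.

Chords diatonic to A major: A, Bm, C#m, D, E, F#m, G#dim.
Reading the progression, the first chord not in that set is G, so the modulation leaves A major there.
The chord immediately before G is D, which is diatonic to both keys: IV in A major and VII in E minor.

D — IV in A major, VII in E minor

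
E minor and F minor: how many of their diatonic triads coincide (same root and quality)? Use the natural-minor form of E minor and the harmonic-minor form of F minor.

1

Diatonic triads of E minor (natural minor): Em (i), F#dim (ii°), G (III), Am (iv), Bm (v), C (VI), D (VII).
Diatonic triads of F minor (harmonic minor): Fm (i), Gdim (ii°), Abaug (III+), Bbm (iv), C (V), Db (VI), Edim (vii°).
Matching root and quality in both lists: C.
That gives 1 common triad.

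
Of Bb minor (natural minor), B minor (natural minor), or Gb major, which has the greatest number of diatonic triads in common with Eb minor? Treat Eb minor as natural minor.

Triads of Eb minor (natural minor): Eb minor (i), F diminished (ii°), Gb major (III), Ab minor (iv), Bb minor (v), Cb major (VI), Db major (VII).
Bb minor (natural minor) shares 4: Ebm, Gb, Bbm, Db.
B minor (natural minor) shares 0: none.
Gb major shares 7: Ebm, Fdim, Gb, Abm, Bbm, Cb, Db.
The most common triads (7) are shared with Gb major.

Gb major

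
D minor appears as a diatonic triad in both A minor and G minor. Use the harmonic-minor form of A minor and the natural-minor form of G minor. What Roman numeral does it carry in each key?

iv in A minor; v in G minor

The scale of A minor (harmonic minor) is A B C D E F G#; D is degree 4, and the triad built there (D-F-A) is minor, so it is iv.
The scale of G minor (natural minor) is G A Bb C D Eb F; D is degree 5, and the triad built there (D-F-A) is minor, so it is v.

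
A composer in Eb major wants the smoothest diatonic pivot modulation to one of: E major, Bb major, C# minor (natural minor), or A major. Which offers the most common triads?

Bb major

Triads of Eb major: Eb major (I), F minor (ii), G minor (iii), Ab major (IV), Bb major (V), C minor (vi), D diminished (vii°).
E major shares 0: none.
Bb major shares 4: Eb, Gm, Bb, Cm.
C# minor (natural minor) shares 0: none.
A major shares 0: none.
The most common triads (4) are shared with Bb major.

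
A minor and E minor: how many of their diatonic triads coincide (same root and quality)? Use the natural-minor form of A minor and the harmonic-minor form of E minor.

3

Diatonic triads of A minor (natural minor): A minor (i), B diminished (ii°), C major (III), D minor (iv), E minor (v), F major (VI), G major (VII).
Diatonic triads of E minor (harmonic minor): E minor (i), F♯ diminished (ii°), G augmented (III+), A minor (iv), B major (V), C major (VI), D♯ diminished (vii°).
Matching root and quality in both lists: A minor, C major, E minor.
That gives 3 common triads.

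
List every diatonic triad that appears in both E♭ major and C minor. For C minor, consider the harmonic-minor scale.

Fm, A♭, Cm, Ddim

Triads in E♭ major: E♭ (I), Fm (ii), Gm (iii), A♭ (IV), B♭ (V), Cm (vi), Ddim (vii°).
Triads in C minor (harmonic minor): Cm (i), Ddim (ii°), E♭aug (III+), Fm (iv), G (V), A♭ (VI), Bdim (vii°).
Shared triads with their functions: Fm (ii in E♭ major, iv in C minor); A♭ (IV in E♭ major, VI in C minor); Cm (vi in E♭ major, i in C minor); Ddim (vii° in E♭ major, ii° in C minor).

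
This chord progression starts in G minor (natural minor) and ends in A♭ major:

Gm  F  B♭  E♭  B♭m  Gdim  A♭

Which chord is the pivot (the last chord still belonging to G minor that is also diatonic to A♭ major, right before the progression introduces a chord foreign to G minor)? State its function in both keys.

Chords diatonic to G minor: Gm, Adim, B♭, Cm, Dm, E♭, F.
Reading the progression, the first chord not in that set is B♭m, so the modulation leaves G minor there.
The chord immediately before B♭m is E♭, which is diatonic to both keys: VI in G minor and V in A♭ major.

E♭ — VI in G minor, V in A♭ major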